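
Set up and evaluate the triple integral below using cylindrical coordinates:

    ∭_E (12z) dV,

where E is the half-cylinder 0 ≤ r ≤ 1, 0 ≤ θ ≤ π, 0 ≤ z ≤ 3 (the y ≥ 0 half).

In cylindrical coordinates, x = r cos(θ), y = r sin(θ), z = z, and dV = r dr dθ dz.

The integrand becomes 12z, so

    ∭_E (12z) dV = ∫_{0}^{π} ∫_{0}^{1} ∫_{0}^{3} (12z) · r dz dr dθ.

Inner (z): 54r.
Middle (r from 0 to 1): 27.
Outer (θ): 27π.

Therefore the triple integral equals 27π.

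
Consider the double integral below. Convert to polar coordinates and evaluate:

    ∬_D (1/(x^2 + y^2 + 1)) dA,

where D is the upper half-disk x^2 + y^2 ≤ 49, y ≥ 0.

The region D is 0 ≤ r ≤ 7, 0 ≤ θ ≤ π in polar coordinates, where x = r cos(θ), y = r sin(θ), and dA = r dr dθ.

Under the substitution, the integrand becomes 1/(r^2 + 1), so

    ∬_D (1/(x^2 + y^2 + 1)) dA = ∫_{0}^{π} ∫_{0}^{7} (1/(r^2 + 1)) · r dr dθ.

Inner integral (in r): ∫_{0}^{7} (1/(r^2 + 1)) · r dr = log(50)/2.

Outer integral (in θ): ∫_{0}^{π} (log(50)/2) dθ = π log(50)/2.

Therefore ∬_D (1/(x^2 + y^2 + 1)) dA = π log(50)/2.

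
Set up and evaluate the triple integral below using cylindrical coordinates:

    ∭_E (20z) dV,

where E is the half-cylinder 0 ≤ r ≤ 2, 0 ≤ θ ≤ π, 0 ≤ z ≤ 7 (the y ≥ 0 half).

In cylindrical coordinates, x = r cos(θ), y = r sin(θ), z = z, and dV = r dr dθ dz.

The integrand becomes 20z, so

    ∭_E (20z) dV = ∫_{0}^{π} ∫_{0}^{2} ∫_{0}^{7} (20z) · r dz dr dθ.

Inner (z): 490r.
Middle (r from 0 to 2): 980.
Outer (θ): 980π.

Therefore the triple integral equals 980π.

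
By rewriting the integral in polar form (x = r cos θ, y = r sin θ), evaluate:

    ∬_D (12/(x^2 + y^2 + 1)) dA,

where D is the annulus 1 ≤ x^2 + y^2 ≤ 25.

The region D is 1 ≤ r ≤ 5, 0 ≤ θ ≤ 2π in polar coordinates, where x = r cos(θ), y = r sin(θ), and dA = r dr dθ.

Under the substitution, the integrand becomes 12/(r^2 + 1), so

    ∬_D (12/(x^2 + y^2 + 1)) dA = ∫_{0}^{2π} ∫_{1}^{5} (12/(r^2 + 1)) · r dr dθ.

Inner integral (in r): ∫_{1}^{5} (12/(r^2 + 1)) · r dr = log(4826809).

Outer integral (in θ): ∫_{0}^{2π} (log(4826809)) dθ = 12π log(13).

Therefore ∬_D (12/(x^2 + y^2 + 1)) dA = 12π log(13).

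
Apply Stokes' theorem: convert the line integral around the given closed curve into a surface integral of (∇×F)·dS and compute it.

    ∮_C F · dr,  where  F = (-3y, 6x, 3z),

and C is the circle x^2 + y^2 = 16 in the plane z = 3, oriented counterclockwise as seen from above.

Let S be the flat disk x^2 + y^2 ≤ 16 in the plane z = 3, with upward unit normal n̂ = ẑ. By Stokes' theorem,

    ∮_C F · dr = ∬_S (∇ × F) · n̂ dS = ∬_D (curl F)_z dA,

where D is the disk x^2 + y^2 ≤ 16.

Compute the curl of F = (-3y, 6x, 3z):
    (∇ × F)_x = ∂F_z/∂y - ∂F_y/∂z = 0,
    (∇ × F)_y = ∂F_x/∂z - ∂F_z/∂x = 0,
    (∇ × F)_z = ∂F_y/∂x - ∂F_x/∂y = 9.

On z = 3, (curl F)_z = 9.

Convert to polar (x = r cos θ, y = r sin θ, dA = r dr dθ); the integrand becomes 9, so

    ∬_D (curl F)_z dA = ∫_0^{2π} ∫_0^{4} (9) · r dr dθ.

Inner (r from 0 to 4): 72.
Outer (θ from 0 to 2π): 144π.

Therefore ∮_C F · dr = 144π.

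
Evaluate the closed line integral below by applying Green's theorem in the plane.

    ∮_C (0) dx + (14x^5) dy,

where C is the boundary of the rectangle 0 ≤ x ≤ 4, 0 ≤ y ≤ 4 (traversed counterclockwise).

Green's theorem converts the closed line integral into a double integral over the enclosed region D:

    ∮_C P dx + Q dy = ∬_D (∂Q/∂x - ∂P/∂y) dA.

Here P = 0, Q = 14x^5, so

    ∂Q/∂x = 70x^4,    ∂P/∂y = 0,
    ∂Q/∂x - ∂P/∂y = 70x^4.

D is the region 0 ≤ x ≤ 4, 0 ≤ y ≤ 4. Evaluating the double integral:

    ∬_D (70x^4) dA = ∫_0^{4} ∫_0^{4} (70x^4) dy dx.

Inner (y from 0 to 4): 280x^4.
Outer (x from 0 to 4): 57344.

Therefore ∮_C P dx + Q dy = 57344.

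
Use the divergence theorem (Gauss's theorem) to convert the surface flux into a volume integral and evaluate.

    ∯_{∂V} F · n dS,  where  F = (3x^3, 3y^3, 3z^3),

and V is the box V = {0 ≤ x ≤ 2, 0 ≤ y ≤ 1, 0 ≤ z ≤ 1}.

By the divergence theorem,

    ∯_{∂V} F · n dS = ∭_V (∇ · F) dV.

Compute the divergence:
    ∇ · F = ∂F_x/∂x + ∂F_y/∂y + ∂F_z/∂z = 9x^2 + 9y^2 + 9z^2.

V is a rectangular box, so dV = dx dy dz with 0 ≤ x ≤ 2, 0 ≤ y ≤ 1, 0 ≤ z ≤ 1.

Integrate (9x^2 + 9y^2 + 9z^2) over V as an iterated integral:

    ∭_V (∇·F) dV = ∫_0^{2} ∫_0^{1} ∫_0^{1} (9x^2 + 9y^2 + 9z^2) dz dy dx.

Inner (z from 0 to 1): 9x^2 + 9y^2 + 3.
Middle (y from 0 to 1): 9x^2 + 6.
Outer (x from 0 to 2): 36.

Therefore ∯_{∂V} F · n dS = 36.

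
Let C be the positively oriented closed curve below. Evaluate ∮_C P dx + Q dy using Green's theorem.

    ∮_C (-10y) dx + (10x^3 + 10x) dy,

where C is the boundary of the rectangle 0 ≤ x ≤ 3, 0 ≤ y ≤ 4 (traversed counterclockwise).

Green's theorem converts the closed line integral into a double integral over the enclosed region D:

    ∮_C P dx + Q dy = ∬_D (∂Q/∂x - ∂P/∂y) dA.

Here P = -10y, Q = 10x^3 + 10x, so

    ∂Q/∂x = 30x^2 + 10,    ∂P/∂y = -10,
    ∂Q/∂x - ∂P/∂y = 30x^2 + 20.

D is the region 0 ≤ x ≤ 3, 0 ≤ y ≤ 4. Evaluating the double integral:

    ∬_D (30x^2 + 20) dA = ∫_0^{3} ∫_0^{4} (30x^2 + 20) dy dx.

Inner (y from 0 to 4): 120x^2 + 80.
Outer (x from 0 to 3): 1320.

Therefore ∮_C P dx + Q dy = 1320.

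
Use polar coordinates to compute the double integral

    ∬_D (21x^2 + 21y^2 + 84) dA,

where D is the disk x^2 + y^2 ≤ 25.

The region D is 0 ≤ r ≤ 5, 0 ≤ θ ≤ 2π in polar coordinates, where x = r cos(θ), y = r sin(θ), and dA = r dr dθ.

Under the substitution, the integrand becomes 21r^2 + 84, so

    ∬_D (21x^2 + 21y^2 + 84) dA = ∫_{0}^{2π} ∫_{0}^{5} (21r^2 + 84) · r dr dθ.

Inner integral (in r): ∫_{0}^{5} (21r^2 + 84) · r dr = 17325/4.

Outer integral (in θ): ∫_{0}^{2π} (17325/4) dθ = 17325π/2.

Therefore ∬_D (21x^2 + 21y^2 + 84) dA = 17325π/2.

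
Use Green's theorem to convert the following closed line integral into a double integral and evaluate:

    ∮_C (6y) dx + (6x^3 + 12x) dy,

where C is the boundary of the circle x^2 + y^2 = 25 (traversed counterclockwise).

Green's theorem converts the closed line integral into a double integral over the enclosed region D:

    ∮_C P dx + Q dy = ∬_D (∂Q/∂x - ∂P/∂y) dA.

Here P = 6y, Q = 6x^3 + 12x, so

    ∂Q/∂x = 18x^2 + 12,    ∂P/∂y = 6,
    ∂Q/∂x - ∂P/∂y = 18x^2 + 6.

D is the region x^2 + y^2 ≤ 25. Evaluating the double integral:

In polar coordinates (x = r cos θ, y = r sin θ, dA = r dr dθ) the integrand becomes 18r^2cos(θ)^2 + 6, so

    ∬_D (18x^2 + 6) dA = ∫_0^{2π} ∫_0^{5} (18r^2cos(θ)^2 + 6) · r dr dθ.

Inner (r from 0 to 5): 5625cos(θ)^2/2 + 75.
Outer (θ from 0 to 2π): 5925π/2.

Therefore ∮_C P dx + Q dy = 5925π/2.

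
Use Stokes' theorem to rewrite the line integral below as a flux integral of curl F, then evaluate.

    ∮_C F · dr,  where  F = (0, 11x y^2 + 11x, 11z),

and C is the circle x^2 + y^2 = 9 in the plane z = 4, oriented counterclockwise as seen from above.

Let S be the flat disk x^2 + y^2 ≤ 9 in the plane z = 4, with upward unit normal n̂ = ẑ. By Stokes' theorem,

    ∮_C F · dr = ∬_S (∇ × F) · n̂ dS = ∬_D (curl F)_z dA,

where D is the disk x^2 + y^2 ≤ 9.

Compute the curl of F = (0, 11x y^2 + 11x, 11z):
    (∇ × F)_x = ∂F_z/∂y - ∂F_y/∂z = 0,
    (∇ × F)_y = ∂F_x/∂z - ∂F_z/∂x = 0,
    (∇ × F)_z = ∂F_y/∂x - ∂F_x/∂y = 11y^2 + 11.

On z = 4, (curl F)_z = 11y^2 + 11.

Convert to polar (x = r cos θ, y = r sin θ, dA = r dr dθ); the integrand becomes 11r^2sin(θ)^2 + 11, so

    ∬_D (curl F)_z dA = ∫_0^{2π} ∫_0^{3} (11r^2sin(θ)^2 + 11) · r dr dθ.

Inner (r from 0 to 3): 891sin(θ)^2/4 + 99/2.
Outer (θ from 0 to 2π): 1287π/4.

Therefore ∮_C F · dr = 1287π/4.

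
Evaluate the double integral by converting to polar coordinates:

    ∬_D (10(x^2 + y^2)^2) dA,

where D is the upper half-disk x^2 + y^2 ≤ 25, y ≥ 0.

The region D is 0 ≤ r ≤ 5, 0 ≤ θ ≤ π in polar coordinates, where x = r cos(θ), y = r sin(θ), and dA = r dr dθ.

Under the substitution, the integrand becomes 10r^4, so

    ∬_D (10(x^2 + y^2)^2) dA = ∫_{0}^{π} ∫_{0}^{5} (10r^4) · r dr dθ.

Inner integral (in r): ∫_{0}^{5} (10r^4) · r dr = 78125/3.

Outer integral (in θ): ∫_{0}^{π} (78125/3) dθ = 78125π/3.

Therefore ∬_D (10(x^2 + y^2)^2) dA = 78125π/3.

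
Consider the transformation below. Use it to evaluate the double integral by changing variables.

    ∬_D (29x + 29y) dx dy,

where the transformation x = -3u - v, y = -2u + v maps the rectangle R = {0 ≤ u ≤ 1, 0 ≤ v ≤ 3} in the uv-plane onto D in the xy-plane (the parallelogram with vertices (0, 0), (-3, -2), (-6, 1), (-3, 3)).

Compute the Jacobian determinant of (x, y) with respect to (u, v):

    ∂(x,y)/∂(u,v) = | -3  -1 | = (-3)(1) - (-1)(-2) = -5.
                   | -2  1 |

Its absolute value is |J| = 5 (the area scaling factor).

Substituting x = -3u - v, y = -2u + v into the integrand,

    29x + 29y → -145u,

so the integral becomes

    ∬_R (-145u) · |J| du dv = ∫_0^1 ∫_0^3 (-725u) dv du.

Inner (v): -2175u.
Outer (u): -2175/2.

Therefore ∬_D (29x + 29y) dx dy = -2175/2.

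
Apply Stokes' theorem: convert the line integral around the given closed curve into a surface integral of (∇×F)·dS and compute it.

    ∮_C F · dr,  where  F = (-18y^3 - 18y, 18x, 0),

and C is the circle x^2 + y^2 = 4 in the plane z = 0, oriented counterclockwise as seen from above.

Let S be the flat disk x^2 + y^2 ≤ 4 in the plane z = 0, with upward unit normal n̂ = ẑ. By Stokes' theorem,

    ∮_C F · dr = ∬_S (∇ × F) · n̂ dS = ∬_D (curl F)_z dA,

where D is the disk x^2 + y^2 ≤ 4.

Compute the curl of F = (-18y^3 - 18y, 18x, 0):
    (∇ × F)_x = ∂F_z/∂y - ∂F_y/∂z = 0,
    (∇ × F)_y = ∂F_x/∂z - ∂F_z/∂x = 0,
    (∇ × F)_z = ∂F_y/∂x - ∂F_x/∂y = 54y^2 + 36.

On z = 0, (curl F)_z = 54y^2 + 36.

Convert to polar (x = r cos θ, y = r sin θ, dA = r dr dθ); the integrand becomes 54r^2sin(θ)^2 + 36, so

    ∬_D (curl F)_z dA = ∫_0^{2π} ∫_0^{2} (54r^2sin(θ)^2 + 36) · r dr dθ.

Inner (r from 0 to 2): 216sin(θ)^2 + 72.
Outer (θ from 0 to 2π): 360π.

Therefore ∮_C F · dr = 360π.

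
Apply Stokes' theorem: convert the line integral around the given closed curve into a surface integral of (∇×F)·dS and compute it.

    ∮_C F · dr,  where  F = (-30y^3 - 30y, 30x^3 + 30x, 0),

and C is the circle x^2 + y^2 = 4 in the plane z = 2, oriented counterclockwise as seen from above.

Let S be the flat disk x^2 + y^2 ≤ 4 in the plane z = 2, with upward unit normal n̂ = ẑ. By Stokes' theorem,

    ∮_C F · dr = ∬_S (∇ × F) · n̂ dS = ∬_D (curl F)_z dA,

where D is the disk x^2 + y^2 ≤ 4.

Compute the curl of F = (-30y^3 - 30y, 30x^3 + 30x, 0):
    (∇ × F)_x = ∂F_z/∂y - ∂F_y/∂z = 0,
    (∇ × F)_y = ∂F_x/∂z - ∂F_z/∂x = 0,
    (∇ × F)_z = ∂F_y/∂x - ∂F_x/∂y = 90x^2 + 90y^2 + 60.

On z = 2, (curl F)_z = 90x^2 + 90y^2 + 60.

Convert to polar (x = r cos θ, y = r sin θ, dA = r dr dθ); the integrand becomes 90r^2 + 60, so

    ∬_D (curl F)_z dA = ∫_0^{2π} ∫_0^{2} (90r^2 + 60) · r dr dθ.

Inner (r from 0 to 2): 480.
Outer (θ from 0 to 2π): 960π.

Therefore ∮_C F · dr = 960π.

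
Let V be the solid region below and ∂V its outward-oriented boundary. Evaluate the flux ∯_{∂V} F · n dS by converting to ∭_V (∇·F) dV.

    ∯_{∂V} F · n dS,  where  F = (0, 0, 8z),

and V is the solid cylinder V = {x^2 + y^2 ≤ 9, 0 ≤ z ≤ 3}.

By the divergence theorem,

    ∯_{∂V} F · n dS = ∭_V (∇ · F) dV.

Compute the divergence:
    ∇ · F = ∂F_x/∂x + ∂F_y/∂y + ∂F_z/∂z = 0 + 0 + 8 = 8.

In cylindrical coordinates, x = r cos(θ), y = r sin(θ), z = z, dV = r dr dθ dz, with 0 ≤ r ≤ 3, 0 ≤ θ ≤ 2π, 0 ≤ z ≤ 3.

The integrand, after substitution and multiplying by the volume element, becomes (8) · r, so

    ∭_V (∇·F) dV = ∫_0^{2π} ∫_0^{3} ∫_0^{3} (8) · r dz dr dθ.

Inner (z from 0 to 3): 24r.
Middle (r from 0 to 3): 108.
Outer (θ from 0 to 2π): 216π.

Therefore ∯_{∂V} F · n dS = 216π.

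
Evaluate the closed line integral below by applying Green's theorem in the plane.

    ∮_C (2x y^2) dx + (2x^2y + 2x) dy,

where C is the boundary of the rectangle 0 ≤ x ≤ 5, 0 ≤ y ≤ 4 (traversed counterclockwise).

Green's theorem converts the closed line integral into a double integral over the enclosed region D:

    ∮_C P dx + Q dy = ∬_D (∂Q/∂x - ∂P/∂y) dA.

Here P = 2x y^2, Q = 2x^2y + 2x, so

    ∂Q/∂x = 4x y + 2,    ∂P/∂y = 4x y,
    ∂Q/∂x - ∂P/∂y = 2.

D is the region 0 ≤ x ≤ 5, 0 ≤ y ≤ 4. Evaluating the double integral:

    ∬_D (2) dA = ∫_0^{5} ∫_0^{4} (2) dy dx.

Inner (y from 0 to 4): 8.
Outer (x from 0 to 5): 40.

Therefore ∮_C P dx + Q dy = 40.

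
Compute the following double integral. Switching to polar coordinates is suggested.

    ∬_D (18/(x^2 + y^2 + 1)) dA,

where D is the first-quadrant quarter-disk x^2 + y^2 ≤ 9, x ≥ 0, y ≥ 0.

The region D is 0 ≤ r ≤ 3, 0 ≤ θ ≤ π/2 in polar coordinates, where x = r cos(θ), y = r sin(θ), and dA = r dr dθ.

Under the substitution, the integrand becomes 18/(r^2 + 1), so

    ∬_D (18/(x^2 + y^2 + 1)) dA = ∫_{0}^{π/2} ∫_{0}^{3} (18/(r^2 + 1)) · r dr dθ.

Inner integral (in r): ∫_{0}^{3} (18/(r^2 + 1)) · r dr = log(1000000000).

Outer integral (in θ): ∫_{0}^{π/2} (log(1000000000)) dθ = log(1000000000^(π/2)).

Therefore ∬_D (18/(x^2 + y^2 + 1)) dA = log(1000000000^(π/2)).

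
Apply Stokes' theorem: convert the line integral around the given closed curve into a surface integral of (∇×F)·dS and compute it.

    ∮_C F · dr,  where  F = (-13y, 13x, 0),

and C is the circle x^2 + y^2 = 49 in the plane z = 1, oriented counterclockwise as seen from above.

Let S be the flat disk x^2 + y^2 ≤ 49 in the plane z = 1, with upward unit normal n̂ = ẑ. By Stokes' theorem,

    ∮_C F · dr = ∬_S (∇ × F) · n̂ dS = ∬_D (curl F)_z dA,

where D is the disk x^2 + y^2 ≤ 49.

Compute the curl of F = (-13y, 13x, 0):
    (∇ × F)_x = ∂F_z/∂y - ∂F_y/∂z = 0,
    (∇ × F)_y = ∂F_x/∂z - ∂F_z/∂x = 0,
    (∇ × F)_z = ∂F_y/∂x - ∂F_x/∂y = 26.

On z = 1, (curl F)_z = 26.

Convert to polar (x = r cos θ, y = r sin θ, dA = r dr dθ); the integrand becomes 26, so

    ∬_D (curl F)_z dA = ∫_0^{2π} ∫_0^{7} (26) · r dr dθ.

Inner (r from 0 to 7): 637.
Outer (θ from 0 to 2π): 1274π.

Therefore ∮_C F · dr = 1274π.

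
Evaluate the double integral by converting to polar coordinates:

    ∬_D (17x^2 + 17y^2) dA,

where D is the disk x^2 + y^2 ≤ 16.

The region D is 0 ≤ r ≤ 4, 0 ≤ θ ≤ 2π in polar coordinates, where x = r cos(θ), y = r sin(θ), and dA = r dr dθ.

Under the substitution, the integrand becomes 17r^2, so

    ∬_D (17x^2 + 17y^2) dA = ∫_{0}^{2π} ∫_{0}^{4} (17r^2) · r dr dθ.

Inner integral (in r): ∫_{0}^{4} (17r^2) · r dr = 1088.

Outer integral (in θ): ∫_{0}^{2π} (1088) dθ = 2176π.

Therefore ∬_D (17x^2 + 17y^2) dA = 2176π.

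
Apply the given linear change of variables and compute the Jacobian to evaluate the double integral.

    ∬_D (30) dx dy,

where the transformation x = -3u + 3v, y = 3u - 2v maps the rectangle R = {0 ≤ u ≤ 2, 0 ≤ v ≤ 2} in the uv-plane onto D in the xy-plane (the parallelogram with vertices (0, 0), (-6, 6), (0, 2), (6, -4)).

Compute the Jacobian determinant of (x, y) with respect to (u, v):

    ∂(x,y)/∂(u,v) = | -3  3 | = (-3)(-2) - (3)(3) = -3.
                   | 3  -2 |

Its absolute value is |J| = 3 (the area scaling factor).

Substituting x = -3u + 3v, y = 3u - 2v into the integrand,

    30 → 30,

so the integral becomes

    ∬_R (30) · |J| du dv = ∫_0^2 ∫_0^2 (90) dv du.

Inner (v): 180.
Outer (u): 360.

Therefore ∬_D (30) dx dy = 360.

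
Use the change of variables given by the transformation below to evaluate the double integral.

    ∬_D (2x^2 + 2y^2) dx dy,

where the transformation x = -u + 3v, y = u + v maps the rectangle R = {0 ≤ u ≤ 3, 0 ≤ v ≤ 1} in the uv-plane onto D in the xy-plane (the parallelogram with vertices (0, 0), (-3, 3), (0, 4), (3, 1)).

Compute the Jacobian determinant of (x, y) with respect to (u, v):

    ∂(x,y)/∂(u,v) = | -1  3 | = (-1)(1) - (3)(1) = -4.
                   | 1  1 |

Its absolute value is |J| = 4 (the area scaling factor).

Substituting x = -u + 3v, y = u + v into the integrand,

    2x^2 + 2y^2 → 4u^2 - 8u v + 20v^2,

so the integral becomes

    ∬_R (4u^2 - 8u v + 20v^2) · |J| du dv = ∫_0^3 ∫_0^1 (16u^2 - 32u v + 80v^2) dv du.

Inner (v): 16u^2 - 16u + 80/3.
Outer (u): 152.

Therefore ∬_D (2x^2 + 2y^2) dx dy = 152.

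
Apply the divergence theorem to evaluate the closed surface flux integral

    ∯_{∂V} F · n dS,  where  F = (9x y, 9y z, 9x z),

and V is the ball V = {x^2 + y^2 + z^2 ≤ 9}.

By the divergence theorem,

    ∯_{∂V} F · n dS = ∭_V (∇ · F) dV.

Compute the divergence:
    ∇ · F = ∂F_x/∂x + ∂F_y/∂y + ∂F_z/∂z = 9y + 9z + 9x = 9x + 9y + 9z.

In spherical coordinates, x = ρ sin(φ) cos(θ), y = ρ sin(φ) sin(θ), z = ρ cos(φ), dV = ρ^2 sin(φ) dρ dφ dθ, with 0 ≤ ρ ≤ 3, 0 ≤ φ ≤ π, 0 ≤ θ ≤ 2π.

The integrand, after substitution and multiplying by the volume element, becomes (9ρ (sqrt(2)sin(φ)sin(θ + π/4) + cos(φ))) · ρ^2 sin(φ), so

    ∭_V (∇·F) dV = ∫_0^{2π} ∫_0^{π} ∫_0^{3} (9ρ (sqrt(2)sin(φ)sin(θ + π/4) + cos(φ))) · ρ^2 sin(φ) dρ dφ dθ.

Inner (ρ from 0 to 3): 729(sqrt(2)sin(φ)sin(θ + π/4) + cos(φ))sin(φ)/4.
Middle (φ from 0 to π): 729sqrt(2)π sin(θ + π/4)/8.
Outer (θ from 0 to 2π): 0.

Therefore ∯_{∂V} F · n dS = 0.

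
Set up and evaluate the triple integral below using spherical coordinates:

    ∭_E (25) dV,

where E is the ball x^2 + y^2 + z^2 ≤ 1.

In spherical coordinates, x = ρ sin(φ) cos(θ), y = ρ sin(φ) sin(θ), z = ρ cos(φ), and dV = ρ^2 sin(φ) dρ dφ dθ.

The integrand becomes 25, so

    ∭_E (25) dV = ∫_{0}^{2π} ∫_{0}^{π} ∫_{0}^{1} (25) · ρ^2 sin(φ) dρ dφ dθ.

Inner (ρ): 25sin(φ)/3.
Middle (φ): 50/3.
Outer (θ): 100π/3.

Therefore the triple integral equals 100π/3.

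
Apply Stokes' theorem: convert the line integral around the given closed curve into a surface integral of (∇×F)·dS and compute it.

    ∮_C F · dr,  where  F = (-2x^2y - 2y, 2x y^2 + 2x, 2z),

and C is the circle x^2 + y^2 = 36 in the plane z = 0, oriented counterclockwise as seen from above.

Let S be the flat disk x^2 + y^2 ≤ 36 in the plane z = 0, with upward unit normal n̂ = ẑ. By Stokes' theorem,

    ∮_C F · dr = ∬_S (∇ × F) · n̂ dS = ∬_D (curl F)_z dA,

where D is the disk x^2 + y^2 ≤ 36.

Compute the curl of F = (-2x^2y - 2y, 2x y^2 + 2x, 2z):
    (∇ × F)_x = ∂F_z/∂y - ∂F_y/∂z = 0,
    (∇ × F)_y = ∂F_x/∂z - ∂F_z/∂x = 0,
    (∇ × F)_z = ∂F_y/∂x - ∂F_x/∂y = 2x^2 + 2y^2 + 4.

On z = 0, (curl F)_z = 2x^2 + 2y^2 + 4.

Convert to polar (x = r cos θ, y = r sin θ, dA = r dr dθ); the integrand becomes 2r^2 + 4, so

    ∬_D (curl F)_z dA = ∫_0^{2π} ∫_0^{6} (2r^2 + 4) · r dr dθ.

Inner (r from 0 to 6): 720.
Outer (θ from 0 to 2π): 1440π.

Therefore ∮_C F · dr = 1440π.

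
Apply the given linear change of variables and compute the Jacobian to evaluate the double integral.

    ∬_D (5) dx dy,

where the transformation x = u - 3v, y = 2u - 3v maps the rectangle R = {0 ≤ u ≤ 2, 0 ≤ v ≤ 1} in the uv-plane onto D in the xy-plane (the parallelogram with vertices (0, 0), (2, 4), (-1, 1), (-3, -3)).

Compute the Jacobian determinant of (x, y) with respect to (u, v):

    ∂(x,y)/∂(u,v) = | 1  -3 | = (1)(-3) - (-3)(2) = 3.
                   | 2  -3 |

Its absolute value is |J| = 3 (the area scaling factor).

Substituting x = u - 3v, y = 2u - 3v into the integrand,

    5 → 5,

so the integral becomes

    ∬_R (5) · |J| du dv = ∫_0^2 ∫_0^1 (15) dv du.

Inner (v): 15.
Outer (u): 30.

Therefore ∬_D (5) dx dy = 30.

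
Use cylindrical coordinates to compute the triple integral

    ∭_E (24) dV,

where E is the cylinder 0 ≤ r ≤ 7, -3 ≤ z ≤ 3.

In cylindrical coordinates, x = r cos(θ), y = r sin(θ), z = z, and dV = r dr dθ dz.

The integrand becomes 24, so

    ∭_E (24) dV = ∫_{0}^{2π} ∫_{0}^{7} ∫_{-3}^{3} (24) · r dz dr dθ.

Inner (z): 144r.
Middle (r from 0 to 7): 3528.
Outer (θ): 7056π.

Therefore the triple integral equals 7056π.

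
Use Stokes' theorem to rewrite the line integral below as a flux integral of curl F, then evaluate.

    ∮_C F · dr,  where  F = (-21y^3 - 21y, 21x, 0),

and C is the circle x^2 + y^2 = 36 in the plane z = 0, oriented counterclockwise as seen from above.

Let S be the flat disk x^2 + y^2 ≤ 36 in the plane z = 0, with upward unit normal n̂ = ẑ. By Stokes' theorem,

    ∮_C F · dr = ∬_S (∇ × F) · n̂ dS = ∬_D (curl F)_z dA,

where D is the disk x^2 + y^2 ≤ 36.

Compute the curl of F = (-21y^3 - 21y, 21x, 0):
    (∇ × F)_x = ∂F_z/∂y - ∂F_y/∂z = 0,
    (∇ × F)_y = ∂F_x/∂z - ∂F_z/∂x = 0,
    (∇ × F)_z = ∂F_y/∂x - ∂F_x/∂y = 63y^2 + 42.

On z = 0, (curl F)_z = 63y^2 + 42.

Convert to polar (x = r cos θ, y = r sin θ, dA = r dr dθ); the integrand becomes 63r^2sin(θ)^2 + 42, so

    ∬_D (curl F)_z dA = ∫_0^{2π} ∫_0^{6} (63r^2sin(θ)^2 + 42) · r dr dθ.

Inner (r from 0 to 6): 20412sin(θ)^2 + 756.
Outer (θ from 0 to 2π): 21924π.

Therefore ∮_C F · dr = 21924π.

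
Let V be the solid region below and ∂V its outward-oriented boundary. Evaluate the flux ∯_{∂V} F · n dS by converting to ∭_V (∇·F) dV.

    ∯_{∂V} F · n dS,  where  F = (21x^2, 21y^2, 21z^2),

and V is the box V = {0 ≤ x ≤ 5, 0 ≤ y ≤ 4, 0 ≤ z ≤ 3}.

By the divergence theorem,

    ∯_{∂V} F · n dS = ∭_V (∇ · F) dV.

Compute the divergence:
    ∇ · F = ∂F_x/∂x + ∂F_y/∂y + ∂F_z/∂z = 42x + 42y + 42z.

V is a rectangular box, so dV = dx dy dz with 0 ≤ x ≤ 5, 0 ≤ y ≤ 4, 0 ≤ z ≤ 3.

Integrate (42x + 42y + 42z) over V as an iterated integral:

    ∭_V (∇·F) dV = ∫_0^{5} ∫_0^{4} ∫_0^{3} (42x + 42y + 42z) dz dy dx.

Inner (z from 0 to 3): 126x + 126y + 189.
Middle (y from 0 to 4): 504x + 1764.
Outer (x from 0 to 5): 15120.

Therefore ∯_{∂V} F · n dS = 15120.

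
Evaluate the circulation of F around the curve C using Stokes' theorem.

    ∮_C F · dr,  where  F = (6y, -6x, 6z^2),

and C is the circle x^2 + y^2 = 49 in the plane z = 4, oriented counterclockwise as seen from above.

Let S be the flat disk x^2 + y^2 ≤ 49 in the plane z = 4, with upward unit normal n̂ = ẑ. By Stokes' theorem,

    ∮_C F · dr = ∬_S (∇ × F) · n̂ dS = ∬_D (curl F)_z dA,

where D is the disk x^2 + y^2 ≤ 49.

Compute the curl of F = (6y, -6x, 6z^2):
    (∇ × F)_x = ∂F_z/∂y - ∂F_y/∂z = 0,
    (∇ × F)_y = ∂F_x/∂z - ∂F_z/∂x = 0,
    (∇ × F)_z = ∂F_y/∂x - ∂F_x/∂y = -12.

On z = 4, (curl F)_z = -12.

Convert to polar (x = r cos θ, y = r sin θ, dA = r dr dθ); the integrand becomes -12, so

    ∬_D (curl F)_z dA = ∫_0^{2π} ∫_0^{7} (-12) · r dr dθ.

Inner (r from 0 to 7): -294.
Outer (θ from 0 to 2π): -588π.

Therefore ∮_C F · dr = -588π.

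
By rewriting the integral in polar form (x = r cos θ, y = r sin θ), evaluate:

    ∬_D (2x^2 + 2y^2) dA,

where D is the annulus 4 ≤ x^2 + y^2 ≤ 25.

The region D is 2 ≤ r ≤ 5, 0 ≤ θ ≤ 2π in polar coordinates, where x = r cos(θ), y = r sin(θ), and dA = r dr dθ.

Under the substitution, the integrand becomes 2r^2, so

    ∬_D (2x^2 + 2y^2) dA = ∫_{0}^{2π} ∫_{2}^{5} (2r^2) · r dr dθ.

Inner integral (in r): ∫_{2}^{5} (2r^2) · r dr = 609/2.

Outer integral (in θ): ∫_{0}^{2π} (609/2) dθ = 609π.

Therefore ∬_D (2x^2 + 2y^2) dA = 609π.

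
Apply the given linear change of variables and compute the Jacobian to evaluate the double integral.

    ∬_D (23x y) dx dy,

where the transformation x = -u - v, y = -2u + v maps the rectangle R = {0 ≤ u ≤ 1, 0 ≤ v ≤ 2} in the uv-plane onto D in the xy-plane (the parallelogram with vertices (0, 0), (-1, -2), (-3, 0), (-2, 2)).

Compute the Jacobian determinant of (x, y) with respect to (u, v):

    ∂(x,y)/∂(u,v) = | -1  -1 | = (-1)(1) - (-1)(-2) = -3.
                   | -2  1 |

Its absolute value is |J| = 3 (the area scaling factor).

Substituting x = -u - v, y = -2u + v into the integrand,

    23x y → 46u^2 + 23u v - 23v^2,

so the integral becomes

    ∬_R (46u^2 + 23u v - 23v^2) · |J| du dv = ∫_0^1 ∫_0^2 (138u^2 + 69u v - 69v^2) dv du.

Inner (v): 276u^2 + 138u - 184.
Outer (u): -23.

Therefore ∬_D (23x y) dx dy = -23.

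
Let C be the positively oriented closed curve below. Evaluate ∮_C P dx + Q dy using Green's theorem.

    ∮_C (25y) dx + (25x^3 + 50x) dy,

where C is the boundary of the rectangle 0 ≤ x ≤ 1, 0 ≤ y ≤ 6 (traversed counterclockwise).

Green's theorem converts the closed line integral into a double integral over the enclosed region D:

    ∮_C P dx + Q dy = ∬_D (∂Q/∂x - ∂P/∂y) dA.

Here P = 25y, Q = 25x^3 + 50x, so

    ∂Q/∂x = 75x^2 + 50,    ∂P/∂y = 25,
    ∂Q/∂x - ∂P/∂y = 75x^2 + 25.

D is the region 0 ≤ x ≤ 1, 0 ≤ y ≤ 6. Evaluating the double integral:

    ∬_D (75x^2 + 25) dA = ∫_0^{1} ∫_0^{6} (75x^2 + 25) dy dx.

Inner (y from 0 to 6): 450x^2 + 150.
Outer (x from 0 to 1): 300.

Therefore ∮_C P dx + Q dy = 300.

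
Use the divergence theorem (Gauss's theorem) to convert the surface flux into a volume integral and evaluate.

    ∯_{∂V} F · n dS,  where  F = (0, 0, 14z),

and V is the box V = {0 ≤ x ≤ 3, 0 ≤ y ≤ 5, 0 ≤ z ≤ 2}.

By the divergence theorem,

    ∯_{∂V} F · n dS = ∭_V (∇ · F) dV.

Compute the divergence:
    ∇ · F = ∂F_x/∂x + ∂F_y/∂y + ∂F_z/∂z = 0 + 0 + 14 = 14.

V is a rectangular box, so dV = dx dy dz with 0 ≤ x ≤ 3, 0 ≤ y ≤ 5, 0 ≤ z ≤ 2.

Integrate (14) over V as an iterated integral:

    ∭_V (∇·F) dV = ∫_0^{3} ∫_0^{5} ∫_0^{2} (14) dz dy dx.

Inner (z from 0 to 2): 28.
Middle (y from 0 to 5): 140.
Outer (x from 0 to 3): 420.

Therefore ∯_{∂V} F · n dS = 420.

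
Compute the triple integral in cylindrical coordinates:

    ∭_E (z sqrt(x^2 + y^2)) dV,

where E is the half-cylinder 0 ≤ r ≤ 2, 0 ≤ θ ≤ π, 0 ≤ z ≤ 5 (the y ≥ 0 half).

In cylindrical coordinates, x = r cos(θ), y = r sin(θ), z = z, and dV = r dr dθ dz.

The integrand becomes r z, so

    ∭_E (z sqrt(x^2 + y^2)) dV = ∫_{0}^{π} ∫_{0}^{2} ∫_{0}^{5} (r z) · r dz dr dθ.

Inner (z): 25r^2/2.
Middle (r from 0 to 2): 100/3.
Outer (θ): 100π/3.

Therefore the triple integral equals 100π/3.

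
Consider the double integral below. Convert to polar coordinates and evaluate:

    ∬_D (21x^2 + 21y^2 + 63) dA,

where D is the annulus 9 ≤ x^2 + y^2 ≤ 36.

The region D is 3 ≤ r ≤ 6, 0 ≤ θ ≤ 2π in polar coordinates, where x = r cos(θ), y = r sin(θ), and dA = r dr dθ.

Under the substitution, the integrand becomes 21r^2 + 63, so

    ∬_D (21x^2 + 21y^2 + 63) dA = ∫_{0}^{2π} ∫_{3}^{6} (21r^2 + 63) · r dr dθ.

Inner integral (in r): ∫_{3}^{6} (21r^2 + 63) · r dr = 28917/4.

Outer integral (in θ): ∫_{0}^{2π} (28917/4) dθ = 28917π/2.

Therefore ∬_D (21x^2 + 21y^2 + 63) dA = 28917π/2.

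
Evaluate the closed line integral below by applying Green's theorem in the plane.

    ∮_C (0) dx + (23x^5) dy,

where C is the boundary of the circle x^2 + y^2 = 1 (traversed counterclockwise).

Green's theorem converts the closed line integral into a double integral over the enclosed region D:

    ∮_C P dx + Q dy = ∬_D (∂Q/∂x - ∂P/∂y) dA.

Here P = 0, Q = 23x^5, so

    ∂Q/∂x = 115x^4,    ∂P/∂y = 0,
    ∂Q/∂x - ∂P/∂y = 115x^4.

D is the region x^2 + y^2 ≤ 1. Evaluating the double integral:

In polar coordinates (x = r cos θ, y = r sin θ, dA = r dr dθ) the integrand becomes 115r^4cos(θ)^4, so

    ∬_D (115x^4) dA = ∫_0^{2π} ∫_0^{1} (115r^4cos(θ)^4) · r dr dθ.

Inner (r from 0 to 1): 115cos(θ)^4/6.
Outer (θ from 0 to 2π): 115π/8.

Therefore ∮_C P dx + Q dy = 115π/8.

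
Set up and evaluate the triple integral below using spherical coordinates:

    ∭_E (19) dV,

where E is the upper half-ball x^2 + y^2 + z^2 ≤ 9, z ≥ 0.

In spherical coordinates, x = ρ sin(φ) cos(θ), y = ρ sin(φ) sin(θ), z = ρ cos(φ), and dV = ρ^2 sin(φ) dρ dφ dθ.

The integrand becomes 19, so

    ∭_E (19) dV = ∫_{0}^{2π} ∫_{0}^{π/2} ∫_{0}^{3} (19) · ρ^2 sin(φ) dρ dφ dθ.

Inner (ρ): 171sin(φ).
Middle (φ): 171.
Outer (θ): 342π.

Therefore the triple integral equals 342π.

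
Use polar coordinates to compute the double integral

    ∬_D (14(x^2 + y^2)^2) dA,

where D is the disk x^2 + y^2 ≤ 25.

The region D is 0 ≤ r ≤ 5, 0 ≤ θ ≤ 2π in polar coordinates, where x = r cos(θ), y = r sin(θ), and dA = r dr dθ.

Under the substitution, the integrand becomes 14r^4, so

    ∬_D (14(x^2 + y^2)^2) dA = ∫_{0}^{2π} ∫_{0}^{5} (14r^4) · r dr dθ.

Inner integral (in r): ∫_{0}^{5} (14r^4) · r dr = 109375/3.

Outer integral (in θ): ∫_{0}^{2π} (109375/3) dθ = 218750π/3.

Therefore ∬_D (14(x^2 + y^2)^2) dA = 218750π/3.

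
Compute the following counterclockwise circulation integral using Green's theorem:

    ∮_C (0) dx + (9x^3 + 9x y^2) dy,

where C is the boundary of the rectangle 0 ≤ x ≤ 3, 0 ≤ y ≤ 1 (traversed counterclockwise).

Green's theorem converts the closed line integral into a double integral over the enclosed region D:

    ∮_C P dx + Q dy = ∬_D (∂Q/∂x - ∂P/∂y) dA.

Here P = 0, Q = 9x^3 + 9x y^2, so

    ∂Q/∂x = 27x^2 + 9y^2,    ∂P/∂y = 0,
    ∂Q/∂x - ∂P/∂y = 27x^2 + 9y^2.

D is the region 0 ≤ x ≤ 3, 0 ≤ y ≤ 1. Evaluating the double integral:

    ∬_D (27x^2 + 9y^2) dA = ∫_0^{3} ∫_0^{1} (27x^2 + 9y^2) dy dx.

Inner (y from 0 to 1): 27x^2 + 3.
Outer (x from 0 to 3): 252.

Therefore ∮_C P dx + Q dy = 252.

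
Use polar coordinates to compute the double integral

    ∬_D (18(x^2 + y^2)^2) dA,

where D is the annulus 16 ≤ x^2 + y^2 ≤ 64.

The region D is 4 ≤ r ≤ 8, 0 ≤ θ ≤ 2π in polar coordinates, where x = r cos(θ), y = r sin(θ), and dA = r dr dθ.

Under the substitution, the integrand becomes 18r^4, so

    ∬_D (18(x^2 + y^2)^2) dA = ∫_{0}^{2π} ∫_{4}^{8} (18r^4) · r dr dθ.

Inner integral (in r): ∫_{4}^{8} (18r^4) · r dr = 774144.

Outer integral (in θ): ∫_{0}^{2π} (774144) dθ = 1548288π.

Therefore ∬_D (18(x^2 + y^2)^2) dA = 1548288π.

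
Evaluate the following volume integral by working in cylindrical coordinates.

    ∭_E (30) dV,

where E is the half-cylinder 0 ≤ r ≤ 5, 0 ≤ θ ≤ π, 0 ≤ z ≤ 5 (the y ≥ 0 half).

In cylindrical coordinates, x = r cos(θ), y = r sin(θ), z = z, and dV = r dr dθ dz.

The integrand becomes 30, so

    ∭_E (30) dV = ∫_{0}^{π} ∫_{0}^{5} ∫_{0}^{5} (30) · r dz dr dθ.

Inner (z): 150r.
Middle (r from 0 to 5): 1875.
Outer (θ): 1875π.

Therefore the triple integral equals 1875π.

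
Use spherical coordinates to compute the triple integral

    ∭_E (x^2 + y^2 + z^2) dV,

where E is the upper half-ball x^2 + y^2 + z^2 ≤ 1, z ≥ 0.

In spherical coordinates, x = ρ sin(φ) cos(θ), y = ρ sin(φ) sin(θ), z = ρ cos(φ), and dV = ρ^2 sin(φ) dρ dφ dθ.

The integrand becomes ρ^2, so

    ∭_E (x^2 + y^2 + z^2) dV = ∫_{0}^{2π} ∫_{0}^{π/2} ∫_{0}^{1} (ρ^2) · ρ^2 sin(φ) dρ dφ dθ.

Inner (ρ): sin(φ)/5.
Middle (φ): 1/5.
Outer (θ): 2π/5.

Therefore the triple integral equals 2π/5.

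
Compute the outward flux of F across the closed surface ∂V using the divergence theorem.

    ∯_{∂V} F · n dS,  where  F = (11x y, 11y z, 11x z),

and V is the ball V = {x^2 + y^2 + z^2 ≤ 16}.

By the divergence theorem,

    ∯_{∂V} F · n dS = ∭_V (∇ · F) dV.

Compute the divergence:
    ∇ · F = ∂F_x/∂x + ∂F_y/∂y + ∂F_z/∂z = 11y + 11z + 11x = 11x + 11y + 11z.

In spherical coordinates, x = ρ sin(φ) cos(θ), y = ρ sin(φ) sin(θ), z = ρ cos(φ), dV = ρ^2 sin(φ) dρ dφ dθ, with 0 ≤ ρ ≤ 4, 0 ≤ φ ≤ π, 0 ≤ θ ≤ 2π.

The integrand, after substitution and multiplying by the volume element, becomes (11ρ (sqrt(2)sin(φ)sin(θ + π/4) + cos(φ))) · ρ^2 sin(φ), so

    ∭_V (∇·F) dV = ∫_0^{2π} ∫_0^{π} ∫_0^{4} (11ρ (sqrt(2)sin(φ)sin(θ + π/4) + cos(φ))) · ρ^2 sin(φ) dρ dφ dθ.

Inner (ρ from 0 to 4): 704(sqrt(2)sin(φ)sin(θ + π/4) + cos(φ))sin(φ).
Middle (φ from 0 to π): 352sqrt(2)π sin(θ + π/4).
Outer (θ from 0 to 2π): 0.

Therefore ∯_{∂V} F · n dS = 0.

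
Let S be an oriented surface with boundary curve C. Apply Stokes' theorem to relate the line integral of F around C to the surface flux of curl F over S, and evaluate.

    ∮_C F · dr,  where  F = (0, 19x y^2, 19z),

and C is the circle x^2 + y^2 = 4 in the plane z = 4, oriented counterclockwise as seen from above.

Let S be the flat disk x^2 + y^2 ≤ 4 in the plane z = 4, with upward unit normal n̂ = ẑ. By Stokes' theorem,

    ∮_C F · dr = ∬_S (∇ × F) · n̂ dS = ∬_D (curl F)_z dA,

where D is the disk x^2 + y^2 ≤ 4.

Compute the curl of F = (0, 19x y^2, 19z):
    (∇ × F)_x = ∂F_z/∂y - ∂F_y/∂z = 0,
    (∇ × F)_y = ∂F_x/∂z - ∂F_z/∂x = 0,
    (∇ × F)_z = ∂F_y/∂x - ∂F_x/∂y = 19y^2.

On z = 4, (curl F)_z = 19y^2.

Convert to polar (x = r cos θ, y = r sin θ, dA = r dr dθ); the integrand becomes 19r^2sin(θ)^2, so

    ∬_D (curl F)_z dA = ∫_0^{2π} ∫_0^{2} (19r^2sin(θ)^2) · r dr dθ.

Inner (r from 0 to 2): 76sin(θ)^2.
Outer (θ from 0 to 2π): 76π.

Therefore ∮_C F · dr = 76π.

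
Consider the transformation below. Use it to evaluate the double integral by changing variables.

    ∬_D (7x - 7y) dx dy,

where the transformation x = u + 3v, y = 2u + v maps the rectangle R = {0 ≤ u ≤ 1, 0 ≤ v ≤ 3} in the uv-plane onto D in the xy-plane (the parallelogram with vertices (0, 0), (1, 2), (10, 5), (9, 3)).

Compute the Jacobian determinant of (x, y) with respect to (u, v):

    ∂(x,y)/∂(u,v) = | 1  3 | = (1)(1) - (3)(2) = -5.
                   | 2  1 |

Its absolute value is |J| = 5 (the area scaling factor).

Substituting x = u + 3v, y = 2u + v into the integrand,

    7x - 7y → -7u + 14v,

so the integral becomes

    ∬_R (-7u + 14v) · |J| du dv = ∫_0^1 ∫_0^3 (-35u + 70v) dv du.

Inner (v): 315 - 105u.
Outer (u): 525/2.

Therefore ∬_D (7x - 7y) dx dy = 525/2.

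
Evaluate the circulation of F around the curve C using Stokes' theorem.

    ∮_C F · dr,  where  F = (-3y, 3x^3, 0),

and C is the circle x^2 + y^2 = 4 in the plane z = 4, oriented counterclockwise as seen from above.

Let S be the flat disk x^2 + y^2 ≤ 4 in the plane z = 4, with upward unit normal n̂ = ẑ. By Stokes' theorem,

    ∮_C F · dr = ∬_S (∇ × F) · n̂ dS = ∬_D (curl F)_z dA,

where D is the disk x^2 + y^2 ≤ 4.

Compute the curl of F = (-3y, 3x^3, 0):
    (∇ × F)_x = ∂F_z/∂y - ∂F_y/∂z = 0,
    (∇ × F)_y = ∂F_x/∂z - ∂F_z/∂x = 0,
    (∇ × F)_z = ∂F_y/∂x - ∂F_x/∂y = 9x^2 + 3.

On z = 4, (curl F)_z = 9x^2 + 3.

Convert to polar (x = r cos θ, y = r sin θ, dA = r dr dθ); the integrand becomes 9r^2cos(θ)^2 + 3, so

    ∬_D (curl F)_z dA = ∫_0^{2π} ∫_0^{2} (9r^2cos(θ)^2 + 3) · r dr dθ.

Inner (r from 0 to 2): 36cos(θ)^2 + 6.
Outer (θ from 0 to 2π): 48π.

Therefore ∮_C F · dr = 48π.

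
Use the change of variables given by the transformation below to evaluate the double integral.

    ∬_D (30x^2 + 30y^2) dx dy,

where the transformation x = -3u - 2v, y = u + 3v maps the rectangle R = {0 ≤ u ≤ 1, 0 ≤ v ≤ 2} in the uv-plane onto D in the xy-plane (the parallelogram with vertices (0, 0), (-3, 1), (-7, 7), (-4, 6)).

Compute the Jacobian determinant of (x, y) with respect to (u, v):

    ∂(x,y)/∂(u,v) = | -3  -2 | = (-3)(3) - (-2)(1) = -7.
                   | 1  3 |

Its absolute value is |J| = 7 (the area scaling factor).

Substituting x = -3u - 2v, y = u + 3v into the integrand,

    30x^2 + 30y^2 → 300u^2 + 540u v + 390v^2,

so the integral becomes

    ∬_R (300u^2 + 540u v + 390v^2) · |J| du dv = ∫_0^1 ∫_0^2 (2100u^2 + 3780u v + 2730v^2) dv du.

Inner (v): 4200u^2 + 7560u + 7280.
Outer (u): 12460.

Therefore ∬_D (30x^2 + 30y^2) dx dy = 12460.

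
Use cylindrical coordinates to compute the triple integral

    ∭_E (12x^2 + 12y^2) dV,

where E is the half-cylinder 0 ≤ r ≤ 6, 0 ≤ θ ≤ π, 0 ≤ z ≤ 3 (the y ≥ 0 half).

In cylindrical coordinates, x = r cos(θ), y = r sin(θ), z = z, and dV = r dr dθ dz.

The integrand becomes 12r^2, so

    ∭_E (12x^2 + 12y^2) dV = ∫_{0}^{π} ∫_{0}^{6} ∫_{0}^{3} (12r^2) · r dz dr dθ.

Inner (z): 36r^3.
Middle (r from 0 to 6): 11664.
Outer (θ): 11664π.

Therefore the triple integral equals 11664π.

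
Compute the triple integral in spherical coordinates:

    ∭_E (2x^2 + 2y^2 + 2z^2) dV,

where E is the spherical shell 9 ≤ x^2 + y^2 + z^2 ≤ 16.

In spherical coordinates, x = ρ sin(φ) cos(θ), y = ρ sin(φ) sin(θ), z = ρ cos(φ), and dV = ρ^2 sin(φ) dρ dφ dθ.

The integrand becomes 2ρ^2, so

    ∭_E (2x^2 + 2y^2 + 2z^2) dV = ∫_{0}^{2π} ∫_{0}^{π} ∫_{3}^{4} (2ρ^2) · ρ^2 sin(φ) dρ dφ dθ.

Inner (ρ): 1562sin(φ)/5.
Middle (φ): 3124/5.
Outer (θ): 6248π/5.

Therefore the triple integral equals 6248π/5.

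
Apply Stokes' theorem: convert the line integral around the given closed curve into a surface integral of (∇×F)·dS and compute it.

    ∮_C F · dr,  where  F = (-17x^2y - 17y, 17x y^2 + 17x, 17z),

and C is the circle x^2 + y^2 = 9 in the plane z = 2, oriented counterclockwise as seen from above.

Let S be the flat disk x^2 + y^2 ≤ 9 in the plane z = 2, with upward unit normal n̂ = ẑ. By Stokes' theorem,

    ∮_C F · dr = ∬_S (∇ × F) · n̂ dS = ∬_D (curl F)_z dA,

where D is the disk x^2 + y^2 ≤ 9.

Compute the curl of F = (-17x^2y - 17y, 17x y^2 + 17x, 17z):
    (∇ × F)_x = ∂F_z/∂y - ∂F_y/∂z = 0,
    (∇ × F)_y = ∂F_x/∂z - ∂F_z/∂x = 0,
    (∇ × F)_z = ∂F_y/∂x - ∂F_x/∂y = 17x^2 + 17y^2 + 34.

On z = 2, (curl F)_z = 17x^2 + 17y^2 + 34.

Convert to polar (x = r cos θ, y = r sin θ, dA = r dr dθ); the integrand becomes 17r^2 + 34, so

    ∬_D (curl F)_z dA = ∫_0^{2π} ∫_0^{3} (17r^2 + 34) · r dr dθ.

Inner (r from 0 to 3): 1989/4.
Outer (θ from 0 to 2π): 1989π/2.

Therefore ∮_C F · dr = 1989π/2.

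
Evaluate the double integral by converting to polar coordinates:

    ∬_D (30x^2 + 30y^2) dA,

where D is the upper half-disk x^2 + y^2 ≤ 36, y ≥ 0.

The region D is 0 ≤ r ≤ 6, 0 ≤ θ ≤ π in polar coordinates, where x = r cos(θ), y = r sin(θ), and dA = r dr dθ.

Under the substitution, the integrand becomes 30r^2, so

    ∬_D (30x^2 + 30y^2) dA = ∫_{0}^{π} ∫_{0}^{6} (30r^2) · r dr dθ.

Inner integral (in r): ∫_{0}^{6} (30r^2) · r dr = 9720.

Outer integral (in θ): ∫_{0}^{π} (9720) dθ = 9720π.

Therefore ∬_D (30x^2 + 30y^2) dA = 9720π.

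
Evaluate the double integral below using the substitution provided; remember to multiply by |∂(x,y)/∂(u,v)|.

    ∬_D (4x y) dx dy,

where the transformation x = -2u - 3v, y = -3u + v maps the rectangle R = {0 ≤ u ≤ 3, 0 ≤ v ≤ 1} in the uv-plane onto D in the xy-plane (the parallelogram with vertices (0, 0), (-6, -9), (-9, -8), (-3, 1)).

Compute the Jacobian determinant of (x, y) with respect to (u, v):

    ∂(x,y)/∂(u,v) = | -2  -3 | = (-2)(1) - (-3)(-3) = -11.
                   | -3  1 |

Its absolute value is |J| = 11 (the area scaling factor).

Substituting x = -2u - 3v, y = -3u + v into the integrand,

    4x y → 24u^2 + 28u v - 12v^2,

so the integral becomes

    ∬_R (24u^2 + 28u v - 12v^2) · |J| du dv = ∫_0^3 ∫_0^1 (264u^2 + 308u v - 132v^2) dv du.

Inner (v): 264u^2 + 154u - 44.
Outer (u): 2937.

Therefore ∬_D (4x y) dx dy = 2937.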